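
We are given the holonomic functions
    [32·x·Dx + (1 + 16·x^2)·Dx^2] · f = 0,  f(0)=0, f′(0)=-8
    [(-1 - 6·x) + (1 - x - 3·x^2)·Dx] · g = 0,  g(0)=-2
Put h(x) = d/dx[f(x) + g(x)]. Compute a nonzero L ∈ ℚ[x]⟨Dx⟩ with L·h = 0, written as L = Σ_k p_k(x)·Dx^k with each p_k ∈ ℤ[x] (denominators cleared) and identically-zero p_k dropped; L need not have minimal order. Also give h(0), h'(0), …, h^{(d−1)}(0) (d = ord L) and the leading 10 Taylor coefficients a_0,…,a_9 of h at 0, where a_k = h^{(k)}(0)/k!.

L = (128 - 512·x - 10560·x^2 - 25344·x^3 - 95904·x^4 - 41472·x^6) + (-37 - 208·x + 206·x^2 - 1476·x^3 - 24336·x^4 - 66528·x^5 - 6912·x^6 - 41472·x^7)·Dx + (4 + 21·x + 198·x^2 + 90·x^3 + 1775·x^4 - 4080·x^5 - 6336·x^6 - 2304·x^7 - 6912·x^8)·Dx^2  (order 2).
h: a_k = -10, -16, 86, -152, -2448, -1164, 29730, -8128, -545150, -53660, …
ICs: h(0) = -10, h′(0) = -16.

f: a_k = 0, -8, 0, 128/3, 0, -2048/5, 0, 32768/7, 0, -524288/9, …
g: a_k = -2, -2, -8, -14, -38, -80, -194, -434, -1016, -2318, …
Sum ⇒ L₀ = lclm(L_f,L_g) in ℚ(x)⟨Dx⟩.
Differentiate: ansatz ord ≤ ord L₀ ⇒ L.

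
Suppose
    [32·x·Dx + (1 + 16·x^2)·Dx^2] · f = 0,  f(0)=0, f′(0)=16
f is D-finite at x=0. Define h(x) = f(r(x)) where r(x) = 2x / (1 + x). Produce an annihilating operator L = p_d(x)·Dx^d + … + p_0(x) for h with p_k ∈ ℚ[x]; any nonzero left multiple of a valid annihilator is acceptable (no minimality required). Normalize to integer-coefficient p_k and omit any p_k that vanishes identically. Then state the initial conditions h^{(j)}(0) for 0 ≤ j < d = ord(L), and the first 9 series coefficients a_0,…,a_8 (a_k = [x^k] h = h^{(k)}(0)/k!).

f: a_k = 0, 16, 0, -256/3, 0, 4096/5, 0, -65536/7, 0, …
Change of var in L_f (x↦r) gives L₀.
L = (2 + 130·x)·Dx + (1 + 2·x + 65·x^2)·Dx^2  (order 2).
h: a_k = 0, 32, -32, -1952/3, 2016, 110752/5, -372832/3, -5707552/7, 7485408, …
ICs: h(0) = 0, h′(0) = 32.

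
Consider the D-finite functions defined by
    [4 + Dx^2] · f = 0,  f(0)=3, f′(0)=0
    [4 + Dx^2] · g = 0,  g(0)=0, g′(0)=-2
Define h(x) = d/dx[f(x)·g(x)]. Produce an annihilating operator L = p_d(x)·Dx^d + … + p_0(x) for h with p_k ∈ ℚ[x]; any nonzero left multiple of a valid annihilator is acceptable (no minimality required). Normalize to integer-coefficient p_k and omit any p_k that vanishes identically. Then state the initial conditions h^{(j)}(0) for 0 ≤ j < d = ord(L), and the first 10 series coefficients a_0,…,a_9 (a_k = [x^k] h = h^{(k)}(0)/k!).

L = 16 + Dx^2  (order 2).
h: a_k = -6, 0, 48, 0, -64, 0, 512/15, 0, -1024/105, 0, …
ICs: h(0) = -6, h′(0) = 0.

f: a_k = 3, 0, -6, 0, 2, 0, -4/15, 0, 2/105, 0, …
g: a_k = 0, -2, 0, 4/3, 0, -4/15, 0, 8/315, 0, -4/2835, …
h₀=f·g: eliminate ⇒ L₀, order ≤ 2·2.
Derive L from L₀ (diff closure).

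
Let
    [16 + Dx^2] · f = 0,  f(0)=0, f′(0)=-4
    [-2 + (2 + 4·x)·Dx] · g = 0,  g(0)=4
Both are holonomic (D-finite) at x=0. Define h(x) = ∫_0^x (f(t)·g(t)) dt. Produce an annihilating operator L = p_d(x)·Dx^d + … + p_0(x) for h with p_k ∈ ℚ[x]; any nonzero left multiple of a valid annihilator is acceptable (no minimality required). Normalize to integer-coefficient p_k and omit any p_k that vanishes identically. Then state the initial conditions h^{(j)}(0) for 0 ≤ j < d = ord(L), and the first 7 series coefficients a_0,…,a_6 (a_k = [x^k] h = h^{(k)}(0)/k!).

f: a_k = 0, -4, 0, 32/3, 0, -128/15, 0, …
g: a_k = 4, 4, -2, 2, -5/2, 7/2, -21/4, …
Product ⇒ symmetric product L₀, ord ≤ 2.
Integrate: L := L₀·Dx.
L = (19 + 64·x + 64·x^2)·Dx + (-2 - 4·x)·Dx^2 + (1 + 4·x + 4·x^2)·Dx^3  (order 3).
h: a_k = 0, 0, -8, -16/3, 38/3, 104/15, -341/45, …
ICs: h(0) = 0, h′(0) = 0, h′′(0) = -16.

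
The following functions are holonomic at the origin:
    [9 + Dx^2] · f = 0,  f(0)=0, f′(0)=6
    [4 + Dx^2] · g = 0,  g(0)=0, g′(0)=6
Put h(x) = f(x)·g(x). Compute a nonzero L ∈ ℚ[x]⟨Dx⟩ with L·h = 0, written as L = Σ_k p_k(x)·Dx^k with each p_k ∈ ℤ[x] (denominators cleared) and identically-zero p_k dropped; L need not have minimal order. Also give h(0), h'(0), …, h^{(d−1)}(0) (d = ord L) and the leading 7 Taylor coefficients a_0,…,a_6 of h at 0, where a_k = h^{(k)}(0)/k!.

f: a_k = 0, 6, 0, -9, 0, 81/20, 0, …
g: a_k = 0, 6, 0, -4, 0, 4/5, 0, …
Sym-product of L_f,L_g gives L₀ (≤ ord 4).
L = 25 + 26·Dx^2 + Dx^4  (order 4).
h: a_k = 0, 0, 36, 0, -78, 0, 651/10, …
ICs: h(0) = 0, h′(0) = 0, h′′(0) = 72, h′′′(0) = 0.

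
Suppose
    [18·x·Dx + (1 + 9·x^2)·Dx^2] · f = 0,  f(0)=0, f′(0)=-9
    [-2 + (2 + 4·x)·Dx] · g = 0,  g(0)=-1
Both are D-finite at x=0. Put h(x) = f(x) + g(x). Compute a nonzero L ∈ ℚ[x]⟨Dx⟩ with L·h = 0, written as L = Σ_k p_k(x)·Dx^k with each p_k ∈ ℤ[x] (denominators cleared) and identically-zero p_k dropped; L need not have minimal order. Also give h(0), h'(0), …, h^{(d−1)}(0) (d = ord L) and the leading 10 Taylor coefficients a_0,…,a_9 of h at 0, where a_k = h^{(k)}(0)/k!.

L = (-36 - 180·x + 972·x^2 + 972·x^3)·Dx + (-42 - 144·x + 720·x^2 + 3888·x^3 + 3402·x^4)·Dx^2 + (-2 + 32·x + 108·x^2 + 396·x^3 + 1134·x^4 + 972·x^5)·Dx^3  (order 3).
h: a_k = -1, -10, 1/2, 53/2, 5/8, -5867/40, 21/16, 104745/112, 429/128, -840523/128, …
ICs: h(0) = -1, h′(0) = -10, h′′(0) = 1.

f: a_k = 0, -9, 0, 27, 0, -729/5, 0, 6561/7, 0, -6561, …
g: a_k = -1, -1, 1/2, -1/2, 5/8, -7/8, 21/16, -33/16, 429/128, -715/128, …
h₀=f+g: left-lcm gives L₀, ord ≤ 3.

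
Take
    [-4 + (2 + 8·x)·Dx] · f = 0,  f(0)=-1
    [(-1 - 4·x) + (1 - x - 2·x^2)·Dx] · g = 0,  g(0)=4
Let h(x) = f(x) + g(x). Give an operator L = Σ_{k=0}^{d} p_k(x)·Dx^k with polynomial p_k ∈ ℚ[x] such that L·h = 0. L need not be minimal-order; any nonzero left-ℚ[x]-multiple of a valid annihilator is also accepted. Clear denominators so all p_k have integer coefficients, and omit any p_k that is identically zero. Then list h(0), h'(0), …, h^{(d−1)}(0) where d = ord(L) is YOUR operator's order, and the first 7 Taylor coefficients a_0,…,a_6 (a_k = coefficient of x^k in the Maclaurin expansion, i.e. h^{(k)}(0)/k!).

f: a_k = -1, -2, 2, -4, 10, -28, 84, …
g: a_k = 4, 4, 12, 20, 44, 84, 172, …
Weyl lclm of L_f,L_g ⇒ L₀ (ord ≤ 2).
L = (16 + 84·x + 120·x^2 + 160·x^3) + (-10 - 52·x - 204·x^2 - 400·x^3 - 400·x^4)·Dx + (-1 + 7·x + 56·x^2 + 8·x^3 - 200·x^4 - 160·x^5)·Dx^2  (order 2).
h: a_k = 3, 2, 14, 16, 54, 56, 256, …
ICs: h(0) = 3, h′(0) = 2.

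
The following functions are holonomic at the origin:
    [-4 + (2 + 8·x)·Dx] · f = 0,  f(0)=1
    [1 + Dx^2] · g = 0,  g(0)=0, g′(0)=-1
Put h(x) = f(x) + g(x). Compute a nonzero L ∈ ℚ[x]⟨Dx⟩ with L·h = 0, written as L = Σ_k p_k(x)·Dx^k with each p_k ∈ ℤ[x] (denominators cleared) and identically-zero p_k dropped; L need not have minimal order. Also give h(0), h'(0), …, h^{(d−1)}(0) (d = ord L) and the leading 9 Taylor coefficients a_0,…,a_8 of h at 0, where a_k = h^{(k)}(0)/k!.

L = (-26 - 16·x - 32·x^2) + (-3 - 4·x + 48·x^2 + 64·x^3)·Dx + (-26 - 16·x - 32·x^2)·Dx^2 + (-3 - 4·x + 48·x^2 + 64·x^3)·Dx^3  (order 3).
h: a_k = 1, 1, -2, 25/6, -10, 3359/120, -84, 1330561/5040, -858, …
ICs: h(0) = 1, h′(0) = 1, h′′(0) = -4.

f: a_k = 1, 2, -2, 4, -10, 28, -84, 264, -858, …
g: a_k = 0, -1, 0, 1/6, 0, -1/120, 0, 1/5040, 0, …
h₀=f+g: left-lcm gives L₀, ord ≤ 3.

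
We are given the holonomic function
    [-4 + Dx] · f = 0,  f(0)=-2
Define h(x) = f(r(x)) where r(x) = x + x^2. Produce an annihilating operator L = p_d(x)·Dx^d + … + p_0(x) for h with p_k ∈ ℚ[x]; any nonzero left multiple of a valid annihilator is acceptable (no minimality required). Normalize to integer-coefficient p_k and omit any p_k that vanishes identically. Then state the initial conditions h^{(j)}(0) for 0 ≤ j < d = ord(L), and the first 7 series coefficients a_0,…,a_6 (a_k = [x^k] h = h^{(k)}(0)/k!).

f: a_k = -2, -8, -16, -64/3, -64/3, -256/15, -512/45, …
Change of var in L_f (x↦r) gives L₀.
L = (-4 - 8·x) + Dx  (order 1).
h: a_k = -2, -8, -24, -160/3, -304/3, -832/5, -11072/45, …
ICs: h(0) = -2.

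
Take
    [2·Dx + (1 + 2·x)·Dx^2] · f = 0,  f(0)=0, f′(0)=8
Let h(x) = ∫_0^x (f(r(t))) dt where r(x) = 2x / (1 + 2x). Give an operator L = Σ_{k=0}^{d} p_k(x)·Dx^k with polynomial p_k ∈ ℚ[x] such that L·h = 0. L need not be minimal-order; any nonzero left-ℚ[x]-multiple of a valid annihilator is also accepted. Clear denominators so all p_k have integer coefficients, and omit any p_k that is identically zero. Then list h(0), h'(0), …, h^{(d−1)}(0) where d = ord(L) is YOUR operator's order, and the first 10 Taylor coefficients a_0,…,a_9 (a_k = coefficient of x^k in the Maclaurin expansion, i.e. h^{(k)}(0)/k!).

L = (8 + 24·x)·Dx^2 + (1 + 8·x + 12·x^2)·Dx^3  (order 3).
h: a_k = 0, 0, 8, -64/3, 208/3, -256, 15488/15, -13312/3, 139904/7, -839680/9, …
ICs: h(0) = 0, h′(0) = 0, h′′(0) = 16.

f: a_k = 0, 8, -8, 32/3, -16, 128/5, -128/3, 512/7, -128, 2048/9, …
h₀=f(r): pull back L_f along r ⇒ L₀.
∫: right-multiply L₀ by Dx.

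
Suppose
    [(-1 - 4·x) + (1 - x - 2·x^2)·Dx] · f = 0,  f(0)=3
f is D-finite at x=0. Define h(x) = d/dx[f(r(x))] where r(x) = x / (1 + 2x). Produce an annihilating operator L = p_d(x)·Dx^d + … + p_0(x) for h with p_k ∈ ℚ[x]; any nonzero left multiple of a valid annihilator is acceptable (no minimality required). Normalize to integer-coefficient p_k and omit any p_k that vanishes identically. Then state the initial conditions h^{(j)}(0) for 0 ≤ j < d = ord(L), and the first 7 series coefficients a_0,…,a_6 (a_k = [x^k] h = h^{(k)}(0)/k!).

f: a_k = 3, 3, 9, 15, 33, 63, 129, …
L₀ from L_f via x↦r, Dx↦r'^{-1}Dx.
h₀' ⇒ L via d/dx closure of L₀.
L = 2 + (-1 - 11·x - 36·x^2 - 36·x^3)·Dx  (order 1).
h: a_k = 3, 6, -27, 108, -405, 1458, -5103, …
ICs: h(0) = 3.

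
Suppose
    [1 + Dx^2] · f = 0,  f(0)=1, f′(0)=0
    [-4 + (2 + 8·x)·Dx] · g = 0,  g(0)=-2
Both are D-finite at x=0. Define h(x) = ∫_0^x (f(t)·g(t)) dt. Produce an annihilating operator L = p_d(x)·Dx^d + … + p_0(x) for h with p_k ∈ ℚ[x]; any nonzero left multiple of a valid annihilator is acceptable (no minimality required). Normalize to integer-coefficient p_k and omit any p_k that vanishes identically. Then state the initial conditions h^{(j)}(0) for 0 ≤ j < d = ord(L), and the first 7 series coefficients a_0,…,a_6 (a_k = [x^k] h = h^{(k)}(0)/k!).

L = (13 + 8·x + 16·x^2)·Dx + (-4 - 16·x)·Dx^2 + (1 + 8·x + 16·x^2)·Dx^3  (order 3).
h: a_k = 0, -2, -2, 5/3, -3/2, 43/12, -313/36, …
ICs: h(0) = 0, h′(0) = -2, h′′(0) = -4.

f: a_k = 1, 0, -1/2, 0, 1/24, 0, -1/720, …
g: a_k = -2, -4, 4, -8, 20, -56, 168, …
h₀=f·g: eliminate ⇒ L₀, order ≤ 2·1.
Integrate: L := L₀·Dx.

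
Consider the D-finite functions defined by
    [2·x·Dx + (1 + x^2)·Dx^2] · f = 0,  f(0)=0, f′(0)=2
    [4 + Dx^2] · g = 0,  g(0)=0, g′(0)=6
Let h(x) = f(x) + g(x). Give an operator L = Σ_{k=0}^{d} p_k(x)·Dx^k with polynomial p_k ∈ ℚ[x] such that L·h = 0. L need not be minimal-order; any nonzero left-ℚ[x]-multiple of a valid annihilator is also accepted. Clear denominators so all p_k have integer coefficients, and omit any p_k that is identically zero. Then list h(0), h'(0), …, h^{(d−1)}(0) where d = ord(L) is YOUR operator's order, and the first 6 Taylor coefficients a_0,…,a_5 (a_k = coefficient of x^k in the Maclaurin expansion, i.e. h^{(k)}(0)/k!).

L = (-32·x + 80·x^3 + 16·x^5)·Dx + (4 + 32·x^2 + 36·x^4 + 8·x^6)·Dx^2 + (-8·x + 20·x^3 + 4·x^5)·Dx^3 + (1 + 8·x^2 + 9·x^4 + 2·x^6)·Dx^4  (order 4).
h: a_k = 0, 8, 0, -14/3, 0, 6/5, …
ICs: h(0) = 0, h′(0) = 8, h′′(0) = 0, h′′′(0) = -28.

f: a_k = 0, 2, 0, -2/3, 0, 2/5, …
g: a_k = 0, 6, 0, -4, 0, 4/5, …
L₀ := lclm(L_f,L_g); ord L₀ ≤ 2+2.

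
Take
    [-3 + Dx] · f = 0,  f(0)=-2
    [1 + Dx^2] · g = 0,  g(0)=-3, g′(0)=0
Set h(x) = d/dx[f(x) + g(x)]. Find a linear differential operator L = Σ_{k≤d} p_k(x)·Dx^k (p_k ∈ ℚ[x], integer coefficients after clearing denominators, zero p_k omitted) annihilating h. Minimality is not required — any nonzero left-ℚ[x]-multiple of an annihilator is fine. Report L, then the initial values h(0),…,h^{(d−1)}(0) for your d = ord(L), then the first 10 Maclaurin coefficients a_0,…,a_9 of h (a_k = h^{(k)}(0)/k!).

f: a_k = -2, -6, -9, -9, -27/4, -81/20, -81/40, -243/280, -729/2240, -243/2240, …
g: a_k = -3, 0, 3/2, 0, -1/8, 0, 1/240, 0, -1/13440, 0, …
h₀=f+g: left-lcm gives L₀, ord ≤ 3.
Derive L from L₀ (diff closure).
L = 3 - Dx + 3·Dx^2 - Dx^3  (order 3).
h: a_k = -6, -15, -27, -55/2, -81/4, -97/8, -243/40, -125/48, -2187/2240, -7873/24192, …
ICs: h(0) = -6, h′(0) = -15, h′′(0) = -54.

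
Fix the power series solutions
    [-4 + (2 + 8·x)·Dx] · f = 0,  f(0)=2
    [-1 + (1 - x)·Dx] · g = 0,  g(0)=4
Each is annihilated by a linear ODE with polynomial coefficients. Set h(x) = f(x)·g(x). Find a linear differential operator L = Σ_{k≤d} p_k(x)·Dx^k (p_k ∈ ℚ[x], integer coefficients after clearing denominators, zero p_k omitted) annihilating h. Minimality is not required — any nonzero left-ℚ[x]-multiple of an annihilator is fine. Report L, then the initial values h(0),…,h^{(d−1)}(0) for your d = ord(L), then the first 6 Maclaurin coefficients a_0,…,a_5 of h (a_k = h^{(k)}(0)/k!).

L = (3 + 2·x) + (-1 - 3·x + 4·x^2)·Dx  (order 1).
h: a_k = 8, 24, 8, 40, -40, 184, …
ICs: h(0) = 8.

f: a_k = 2, 4, -4, 8, -20, 56, …
g: a_k = 4, 4, 4, 4, 4, 4, …
Sym-product of L_f,L_g gives L₀ (≤ ord 1).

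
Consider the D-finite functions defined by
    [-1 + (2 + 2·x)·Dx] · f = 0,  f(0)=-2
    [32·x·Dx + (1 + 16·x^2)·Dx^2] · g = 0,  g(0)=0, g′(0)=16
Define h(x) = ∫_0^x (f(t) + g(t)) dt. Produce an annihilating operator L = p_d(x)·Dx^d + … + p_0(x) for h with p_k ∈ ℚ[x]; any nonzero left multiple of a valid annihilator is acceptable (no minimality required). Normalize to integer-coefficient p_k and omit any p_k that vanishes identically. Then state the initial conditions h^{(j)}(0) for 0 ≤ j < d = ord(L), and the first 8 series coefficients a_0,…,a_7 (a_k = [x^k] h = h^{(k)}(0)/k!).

L = (-64 - 160·x + 3072·x^2 + 1536·x^3)·Dx^2 + (-131 - 256·x + 5920·x^2 + 12288·x^3 + 5376·x^4)·Dx^3 + (-2 + 126·x + 192·x^2 + 2112·x^3 + 3584·x^4 + 1536·x^5)·Dx^4  (order 4).
h: a_k = 0, -2, 15/2, 1/12, -2051/96, 1/64, 174751/1280, 3/512, …
ICs: h(0) = 0, h′(0) = -2, h′′(0) = 15, h′′′(0) = 1/2.

f: a_k = -2, -1, 1/4, -1/8, 5/64, -7/128, 21/512, -33/1024, …
g: a_k = 0, 16, 0, -256/3, 0, 4096/5, 0, -65536/7, …
Sum ⇒ L₀ = lclm(L_f,L_g) in ℚ(x)⟨Dx⟩.
h=∫h₀ ⇒ L = L₀·Dx.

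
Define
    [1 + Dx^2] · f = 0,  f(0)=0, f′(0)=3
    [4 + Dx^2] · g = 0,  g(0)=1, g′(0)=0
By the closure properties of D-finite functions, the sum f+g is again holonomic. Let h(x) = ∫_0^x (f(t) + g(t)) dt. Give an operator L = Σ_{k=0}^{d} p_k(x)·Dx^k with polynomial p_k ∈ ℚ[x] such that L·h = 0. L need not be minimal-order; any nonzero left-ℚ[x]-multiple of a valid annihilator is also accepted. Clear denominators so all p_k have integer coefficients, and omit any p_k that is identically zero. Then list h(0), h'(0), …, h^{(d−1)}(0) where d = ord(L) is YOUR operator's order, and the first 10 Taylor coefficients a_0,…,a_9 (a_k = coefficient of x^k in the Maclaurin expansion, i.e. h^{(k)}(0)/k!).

L = 4·Dx + 5·Dx^3 + Dx^5  (order 5).
h: a_k = 0, 1, 3/2, -2/3, -1/8, 2/15, 1/240, -4/315, -1/13440, 2/2835, …
ICs: h(0) = 0, h′(0) = 1, h′′(0) = 3, h′′′(0) = -4, h′′′′(0) = -3.

f: a_k = 0, 3, 0, -1/2, 0, 1/40, 0, -1/1680, 0, 1/120960, …
g: a_k = 1, 0, -2, 0, 2/3, 0, -4/45, 0, 2/315, 0, …
Sum ⇒ L₀ = lclm(L_f,L_g) in ℚ(x)⟨Dx⟩.
Integrate: L := L₀·Dx.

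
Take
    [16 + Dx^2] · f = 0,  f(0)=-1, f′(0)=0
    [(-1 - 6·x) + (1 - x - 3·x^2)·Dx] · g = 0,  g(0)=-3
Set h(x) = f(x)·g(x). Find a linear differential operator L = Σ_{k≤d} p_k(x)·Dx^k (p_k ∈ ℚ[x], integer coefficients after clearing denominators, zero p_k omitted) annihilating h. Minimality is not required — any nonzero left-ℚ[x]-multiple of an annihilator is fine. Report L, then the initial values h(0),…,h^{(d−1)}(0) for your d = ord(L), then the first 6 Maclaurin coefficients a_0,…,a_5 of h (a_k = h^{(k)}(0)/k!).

L = (-10 + 16·x + 48·x^2) + (2 + 12·x)·Dx + (-1 + x + 3·x^2)·Dx^2  (order 2).
h: a_k = 3, 3, -12, -3, -7, -16, …
ICs: h(0) = 3, h′(0) = 3.

f: a_k = -1, 0, 8, 0, -32/3, 0, …
g: a_k = -3, -3, -12, -21, -57, -120, …
Sym-product of L_f,L_g gives L₀ (≤ ord 2).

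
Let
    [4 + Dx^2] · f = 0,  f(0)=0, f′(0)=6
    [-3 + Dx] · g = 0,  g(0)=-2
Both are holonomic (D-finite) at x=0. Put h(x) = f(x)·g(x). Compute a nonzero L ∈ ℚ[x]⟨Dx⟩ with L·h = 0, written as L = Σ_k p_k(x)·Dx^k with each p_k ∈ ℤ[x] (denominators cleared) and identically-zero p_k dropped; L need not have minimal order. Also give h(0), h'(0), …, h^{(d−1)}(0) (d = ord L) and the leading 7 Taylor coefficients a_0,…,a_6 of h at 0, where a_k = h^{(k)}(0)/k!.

f: a_k = 0, 6, 0, -4, 0, 4/5, 0, …
g: a_k = -2, -6, -9, -9, -27/4, -81/20, -81/40, …
L₀ := L_f ⊗_s L_g (sym. prod.), ord ≤ 2.
L = 13 - 6·Dx + Dx^2  (order 2).
h: a_k = 0, -12, -36, -46, -30, -61/10, 69/10, …
ICs: h(0) = 0, h′(0) = -12.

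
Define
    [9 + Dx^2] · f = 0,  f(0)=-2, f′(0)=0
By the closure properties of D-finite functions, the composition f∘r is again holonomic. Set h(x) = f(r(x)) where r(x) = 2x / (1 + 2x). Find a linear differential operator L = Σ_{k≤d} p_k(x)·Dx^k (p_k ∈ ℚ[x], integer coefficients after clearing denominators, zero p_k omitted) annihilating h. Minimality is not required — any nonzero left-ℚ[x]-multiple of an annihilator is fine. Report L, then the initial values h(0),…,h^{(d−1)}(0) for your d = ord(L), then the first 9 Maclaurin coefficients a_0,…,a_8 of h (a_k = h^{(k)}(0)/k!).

f: a_k = -2, 0, 9, 0, -27/4, 0, 81/40, 0, -729/2240, …
L₀ from L_f via x↦r, Dx↦r'^{-1}Dx.
L = 36 + (4 + 24·x + 48·x^2 + 32·x^3)·Dx + (1 + 8·x + 24·x^2 + 32·x^3 + 16·x^4)·Dx^2  (order 2).
h: a_k = -2, 0, 36, -144, 324, -288, -6552/5, 44064/5, -1174212/35, …
ICs: h(0) = -2, h′(0) = 0.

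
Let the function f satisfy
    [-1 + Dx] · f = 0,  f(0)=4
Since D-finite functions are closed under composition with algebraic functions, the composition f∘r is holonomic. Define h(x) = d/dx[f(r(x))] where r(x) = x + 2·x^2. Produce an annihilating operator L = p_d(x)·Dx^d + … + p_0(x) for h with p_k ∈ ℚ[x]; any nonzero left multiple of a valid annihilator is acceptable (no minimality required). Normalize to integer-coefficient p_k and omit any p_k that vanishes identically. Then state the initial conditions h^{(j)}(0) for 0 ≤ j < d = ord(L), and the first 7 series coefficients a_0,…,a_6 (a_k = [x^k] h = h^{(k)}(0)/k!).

f: a_k = 4, 4, 2, 2/3, 1/6, 1/30, 1/180, …
f∘r: x↦r, Dx↦Dx/r' in L_f ⇒ L₀.
Derive L from L₀ (diff closure).
L = (5 + 8·x + 16·x^2) + (-1 - 4·x)·Dx  (order 1).
h: a_k = 4, 20, 26, 146/3, 281/6, 1741/30, 1697/36, …
ICs: h(0) = 4.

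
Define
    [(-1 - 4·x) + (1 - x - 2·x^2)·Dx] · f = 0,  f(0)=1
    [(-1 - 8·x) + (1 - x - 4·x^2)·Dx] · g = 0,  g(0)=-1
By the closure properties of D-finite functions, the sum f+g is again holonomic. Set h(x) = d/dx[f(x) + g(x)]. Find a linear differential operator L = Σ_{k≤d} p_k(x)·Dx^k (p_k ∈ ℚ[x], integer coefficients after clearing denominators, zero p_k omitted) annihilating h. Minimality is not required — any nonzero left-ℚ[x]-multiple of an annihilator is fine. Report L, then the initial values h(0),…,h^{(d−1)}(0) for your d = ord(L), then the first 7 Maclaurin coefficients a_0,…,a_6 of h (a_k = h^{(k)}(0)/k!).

L = (-6 - 336·x - 480·x^2 - 1824·x^3 - 3864·x^4 - 6528·x^5 + 2304·x^6) + (6 + 66·x + 156·x^2 + 168·x^3 + 162·x^4 - 3768·x^5 - 3456·x^6 + 1536·x^7)·Dx + (-1 + 2·x - 13·x^2 - 28·x^3 + 222·x^4 + 134·x^5 - 612·x^6 - 320·x^7 + 192·x^8)·Dx^2  (order 2).
h: a_k = 0, -4, -12, -72, -220, -828, -2492, …
ICs: h(0) = 0, h′(0) = -4.

f: a_k = 1, 1, 3, 5, 11, 21, 43, …
g: a_k = -1, -1, -5, -9, -29, -65, -181, …
Weyl lclm of L_f,L_g ⇒ L₀ (ord ≤ 2).
Differentiate: ansatz ord ≤ ord L₀ ⇒ L.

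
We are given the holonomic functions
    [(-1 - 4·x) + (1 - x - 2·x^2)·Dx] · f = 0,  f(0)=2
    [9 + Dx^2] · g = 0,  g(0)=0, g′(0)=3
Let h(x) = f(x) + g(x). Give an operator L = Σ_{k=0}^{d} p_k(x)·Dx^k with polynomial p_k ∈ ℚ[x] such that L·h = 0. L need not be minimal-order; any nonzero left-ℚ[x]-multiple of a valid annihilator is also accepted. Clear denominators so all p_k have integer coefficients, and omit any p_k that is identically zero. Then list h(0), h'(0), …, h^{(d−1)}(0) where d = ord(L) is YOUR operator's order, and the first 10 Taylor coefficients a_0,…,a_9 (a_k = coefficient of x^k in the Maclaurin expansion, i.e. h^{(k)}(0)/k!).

f: a_k = 2, 2, 6, 10, 22, 42, 86, 170, 342, 682, …
g: a_k = 0, 3, 0, -9/2, 0, 81/40, 0, -243/560, 0, 243/4480, …
Sum ⇒ L₀ = lclm(L_f,L_g) in ℚ(x)⟨Dx⟩.
L = (117 + 486·x + 135·x^2 + 360·x^3 + 540·x^4 + 432·x^5) + (-45 + 63·x + 81·x^2 - 153·x^3 - 18·x^4 + 324·x^5 + 216·x^6)·Dx + (13 + 54·x + 15·x^2 + 40·x^3 + 60·x^4 + 48·x^5)·Dx^2 + (-5 + 7·x + 9·x^2 - 17·x^3 - 2·x^4 + 36·x^5 + 24·x^6)·Dx^3  (order 3).
h: a_k = 2, 5, 6, 11/2, 22, 1761/40, 86, 94957/560, 342, 3055603/4480, …
ICs: h(0) = 2, h′(0) = 5, h′′(0) = 12.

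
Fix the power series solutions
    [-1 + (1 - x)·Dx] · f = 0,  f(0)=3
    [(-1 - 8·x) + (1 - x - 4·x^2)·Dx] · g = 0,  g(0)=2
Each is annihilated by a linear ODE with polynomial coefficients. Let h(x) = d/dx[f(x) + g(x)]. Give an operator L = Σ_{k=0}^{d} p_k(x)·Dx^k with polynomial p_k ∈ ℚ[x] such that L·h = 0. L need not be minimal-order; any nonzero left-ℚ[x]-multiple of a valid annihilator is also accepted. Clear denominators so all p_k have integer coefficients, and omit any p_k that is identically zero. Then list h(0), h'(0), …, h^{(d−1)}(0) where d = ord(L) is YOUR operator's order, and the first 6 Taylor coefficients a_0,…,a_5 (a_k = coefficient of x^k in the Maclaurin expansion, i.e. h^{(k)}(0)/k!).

f: a_k = 3, 3, 3, 3, 3, 3, …
g: a_k = 2, 2, 10, 18, 58, 130, …
Weyl lclm of L_f,L_g ⇒ L₀ (ord ≤ 2).
h₀' ⇒ L via d/dx closure of L₀.
L = (-6 - 96·x - 384·x^3 + 96·x^4) + (6 + 42·x - 24·x^2 + 144·x^3 - 372·x^4 + 96·x^5)·Dx + (-1 + 2·x - 9·x^2 + 24·x^3 + 28·x^4 - 60·x^5 + 16·x^6)·Dx^2  (order 2).
h: a_k = 5, 26, 63, 244, 665, 2190, …
ICs: h(0) = 5, h′(0) = 26.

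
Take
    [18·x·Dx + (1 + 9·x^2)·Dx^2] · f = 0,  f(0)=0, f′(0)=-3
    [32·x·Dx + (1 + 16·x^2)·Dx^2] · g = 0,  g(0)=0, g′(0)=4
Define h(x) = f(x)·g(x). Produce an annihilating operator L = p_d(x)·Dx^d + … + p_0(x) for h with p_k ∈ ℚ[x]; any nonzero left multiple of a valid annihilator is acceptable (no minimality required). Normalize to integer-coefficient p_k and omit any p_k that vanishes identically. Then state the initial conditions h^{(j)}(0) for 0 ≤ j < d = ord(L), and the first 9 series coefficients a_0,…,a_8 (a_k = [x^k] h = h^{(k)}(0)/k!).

f: a_k = 0, -3, 0, 9, 0, -243/5, 0, 2187/7, 0, …
g: a_k = 0, 4, 0, -64/3, 0, 1024/5, 0, -16384/7, 0, …
h₀=f·g: eliminate ⇒ L₀, order ≤ 2·2.
L = (-3456·x - 144000·x^3 - 1327104·x^5 + 4147200·x^7 + 71663616·x^9)·Dx + (-100 - 11532·x^2 - 259200·x^4 - 1161216·x^6 + 14515200·x^8 + 107495424·x^10)·Dx^2 + (-200·x - 7880·x^3 - 86400·x^5 + 194112·x^7 + 8294400·x^9 + 35831808·x^11)·Dx^3 + (-1 - 50·x^2 - 769·x^4 + 110736·x^8 + 1036800·x^10 + 2985984·x^12)·Dx^4  (order 4).
h: a_k = 0, 0, -12, 0, 100, 0, -5004/5, 0, 78060/7, …
ICs: h(0) = 0, h′(0) = 0, h′′(0) = -24, h′′′(0) = 0.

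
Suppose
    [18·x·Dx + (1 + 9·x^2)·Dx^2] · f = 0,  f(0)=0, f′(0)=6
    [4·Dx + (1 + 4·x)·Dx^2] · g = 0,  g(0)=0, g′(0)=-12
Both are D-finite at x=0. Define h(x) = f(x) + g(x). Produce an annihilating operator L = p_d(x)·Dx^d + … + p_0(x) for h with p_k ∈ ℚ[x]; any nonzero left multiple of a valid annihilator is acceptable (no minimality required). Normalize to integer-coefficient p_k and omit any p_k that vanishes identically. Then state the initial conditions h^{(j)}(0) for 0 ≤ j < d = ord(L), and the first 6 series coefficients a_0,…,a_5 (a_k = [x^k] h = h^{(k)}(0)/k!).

f: a_k = 0, 6, 0, -18, 0, 486/5, …
g: a_k = 0, -12, 24, -64, 192, -3072/5, …
Weyl lclm of L_f,L_g ⇒ L₀ (ord ≤ 4).
L = (-36 - 432·x + 972·x^2 + 1296·x^3)·Dx + (-25 - 72·x - 189·x^2 + 1944·x^3 + 2592·x^4)·Dx^2 + (-2 + x + 36·x^2 + 81·x^3 + 486·x^4 + 648·x^5)·Dx^3  (order 3).
h: a_k = 0, -6, 24, -82, 192, -2586/5, …
ICs: h(0) = 0, h′(0) = -6, h′′(0) = 48.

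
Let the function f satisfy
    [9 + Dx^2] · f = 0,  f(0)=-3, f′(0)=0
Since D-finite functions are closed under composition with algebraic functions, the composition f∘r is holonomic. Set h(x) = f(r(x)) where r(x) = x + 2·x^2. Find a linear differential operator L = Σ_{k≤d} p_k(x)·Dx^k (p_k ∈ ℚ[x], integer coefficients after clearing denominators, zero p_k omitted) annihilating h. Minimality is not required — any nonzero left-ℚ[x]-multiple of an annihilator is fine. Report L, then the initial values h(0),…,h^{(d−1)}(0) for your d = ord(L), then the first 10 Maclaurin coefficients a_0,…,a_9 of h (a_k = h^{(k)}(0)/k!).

L = (9 + 108·x + 432·x^2 + 576·x^3) - 4·Dx + (1 + 4·x)·Dx^2  (order 2).
h: a_k = -3, 0, 27/2, 54, 351/8, -81, -19197/80, -5751/20, 88533/4480, 133893/280, …
ICs: h(0) = -3, h′(0) = 0.

f: a_k = -3, 0, 27/2, 0, -81/8, 0, 243/80, 0, -2187/4480, 0, …
L₀ from L_f via x↦r, Dx↦r'^{-1}Dx.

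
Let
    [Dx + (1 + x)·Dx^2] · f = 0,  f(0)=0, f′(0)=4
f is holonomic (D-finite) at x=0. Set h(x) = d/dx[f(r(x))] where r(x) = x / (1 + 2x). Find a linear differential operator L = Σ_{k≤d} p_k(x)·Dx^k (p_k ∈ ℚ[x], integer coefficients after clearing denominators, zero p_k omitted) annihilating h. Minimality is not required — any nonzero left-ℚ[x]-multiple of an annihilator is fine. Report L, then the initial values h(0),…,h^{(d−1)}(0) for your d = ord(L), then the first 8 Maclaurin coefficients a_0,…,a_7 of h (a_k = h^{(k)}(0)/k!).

L = (5 + 12·x) + (1 + 5·x + 6·x^2)·Dx  (order 1).
h: a_k = 4, -20, 76, -260, 844, -2660, 8236, -25220, …
ICs: h(0) = 4.

f: a_k = 0, 4, -2, 4/3, -1, 4/5, -2/3, 4/7, …
Change of var in L_f (x↦r) gives L₀.
Differentiate: ansatz ord ≤ ord L₀ ⇒ L.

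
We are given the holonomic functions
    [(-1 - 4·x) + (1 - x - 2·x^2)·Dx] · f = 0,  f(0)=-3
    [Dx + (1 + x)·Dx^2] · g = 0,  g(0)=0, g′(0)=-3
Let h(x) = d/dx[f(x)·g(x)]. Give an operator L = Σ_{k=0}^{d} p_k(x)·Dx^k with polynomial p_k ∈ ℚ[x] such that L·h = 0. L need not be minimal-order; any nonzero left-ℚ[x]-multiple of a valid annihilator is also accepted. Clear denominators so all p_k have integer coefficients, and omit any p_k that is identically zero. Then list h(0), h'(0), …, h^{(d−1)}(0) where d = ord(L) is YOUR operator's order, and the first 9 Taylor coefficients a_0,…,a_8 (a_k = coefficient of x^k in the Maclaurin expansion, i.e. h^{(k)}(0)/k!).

L = (72 + 180·x + 144·x^2) + (13 + 93·x + 192·x^2 + 112·x^3)·Dx + (-5 - 8·x + 15·x^2 + 34·x^3 + 16·x^4)·Dx^2  (order 2).
h: a_k = 9, 9, 153/2, 129, 1701/4, 8883/10, 44721/20, 34407/7, 3160791/280, …
ICs: h(0) = 9, h′(0) = 9.

f: a_k = -3, -3, -9, -15, -33, -63, -129, -255, -513, …
g: a_k = 0, -3, 3/2, -1, 3/4, -3/5, 1/2, -3/7, 3/8, …
Product ⇒ symmetric product L₀, ord ≤ 2.
h₀' ⇒ L via d/dx closure of L₀.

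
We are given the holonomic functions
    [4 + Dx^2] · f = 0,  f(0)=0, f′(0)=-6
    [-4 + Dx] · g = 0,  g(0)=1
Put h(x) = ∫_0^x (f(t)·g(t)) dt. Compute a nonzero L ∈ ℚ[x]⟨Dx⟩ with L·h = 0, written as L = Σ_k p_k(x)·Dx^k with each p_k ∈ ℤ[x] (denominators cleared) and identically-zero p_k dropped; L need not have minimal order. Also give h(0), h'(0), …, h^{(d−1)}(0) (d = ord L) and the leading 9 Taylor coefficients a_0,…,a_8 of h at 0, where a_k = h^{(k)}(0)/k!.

L = 20·Dx - 8·Dx^2 + Dx^3  (order 3).
h: a_k = 0, 0, -3, -8, -11, -48/5, -82/15, -176/105, 29/105, …
ICs: h(0) = 0, h′(0) = 0, h′′(0) = -6.

f: a_k = 0, -6, 0, 4, 0, -4/5, 0, 8/105, 0, …
g: a_k = 1, 4, 8, 32/3, 32/3, 128/15, 256/45, 1024/315, 512/315, …
h₀=f·g: eliminate ⇒ L₀, order ≤ 2·1.
h=∫h₀ ⇒ L = L₀·Dx.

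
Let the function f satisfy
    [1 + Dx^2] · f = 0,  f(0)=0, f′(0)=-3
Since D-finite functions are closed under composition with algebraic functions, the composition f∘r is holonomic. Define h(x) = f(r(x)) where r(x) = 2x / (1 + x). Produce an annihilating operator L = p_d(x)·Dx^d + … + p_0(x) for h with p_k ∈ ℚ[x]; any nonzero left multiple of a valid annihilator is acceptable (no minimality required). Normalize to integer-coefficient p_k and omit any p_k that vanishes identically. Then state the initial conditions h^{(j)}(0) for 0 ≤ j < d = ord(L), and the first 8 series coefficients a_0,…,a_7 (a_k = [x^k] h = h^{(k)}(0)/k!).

L = 4 + (2 + 6·x + 6·x^2 + 2·x^3)·Dx + (1 + 4·x + 6·x^2 + 4·x^3 + x^4)·Dx^2  (order 2).
h: a_k = 0, -6, 6, -2, -6, 86/5, -30, 4418/105, …
ICs: h(0) = 0, h′(0) = -6.

f: a_k = 0, -3, 0, 1/2, 0, -1/40, 0, 1/1680, …
L₀ from L_f via x↦r, Dx↦r'^{-1}Dx.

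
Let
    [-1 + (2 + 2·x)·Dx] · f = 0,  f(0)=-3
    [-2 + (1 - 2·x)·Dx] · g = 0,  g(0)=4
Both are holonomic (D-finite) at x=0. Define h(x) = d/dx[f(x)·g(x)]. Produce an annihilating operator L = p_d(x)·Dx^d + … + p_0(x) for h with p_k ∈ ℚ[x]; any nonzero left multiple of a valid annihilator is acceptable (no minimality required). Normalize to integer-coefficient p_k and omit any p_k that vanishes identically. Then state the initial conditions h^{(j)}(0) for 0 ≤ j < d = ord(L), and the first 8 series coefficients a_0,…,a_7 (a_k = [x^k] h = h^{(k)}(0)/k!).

L = (39 + 60·x + 12·x^2) + (-10 + 6·x + 24·x^2 + 8·x^3)·Dx  (order 1).
h: a_k = -30, -117, -1413/4, -7521/8, -150525/64, -722331/128, -6742449/512, -30821337/1024, …
ICs: h(0) = -30.

f: a_k = -3, -3/2, 3/8, -3/16, 15/128, -21/256, 63/1024, -99/2048, …
g: a_k = 4, 8, 16, 32, 64, 128, 256, 512, …
h₀=f·g: eliminate ⇒ L₀, order ≤ 1·1.
Derive L from L₀ (diff closure).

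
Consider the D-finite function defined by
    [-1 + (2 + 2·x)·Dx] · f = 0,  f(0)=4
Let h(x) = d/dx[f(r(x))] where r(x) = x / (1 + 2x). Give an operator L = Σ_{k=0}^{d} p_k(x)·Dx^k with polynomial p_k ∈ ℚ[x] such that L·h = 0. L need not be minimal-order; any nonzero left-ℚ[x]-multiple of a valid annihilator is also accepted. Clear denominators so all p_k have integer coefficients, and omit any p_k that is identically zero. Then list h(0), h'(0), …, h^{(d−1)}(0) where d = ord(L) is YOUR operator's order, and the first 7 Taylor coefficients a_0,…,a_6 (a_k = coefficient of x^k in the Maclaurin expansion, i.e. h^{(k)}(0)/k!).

f: a_k = 4, 2, -1/2, 1/4, -5/32, 7/64, -21/256, …
Substitute x→r, Dx→(1/r')Dx; clear ⇒ L₀.
h₀' ⇒ L via d/dx closure of L₀.
L = (-9 - 24·x) + (-2 - 10·x - 12·x^2)·Dx  (order 1).
h: a_k = 2, -9, 123/4, -757/8, 17715/64, -100935/128, 1134735/512, …
ICs: h(0) = 2.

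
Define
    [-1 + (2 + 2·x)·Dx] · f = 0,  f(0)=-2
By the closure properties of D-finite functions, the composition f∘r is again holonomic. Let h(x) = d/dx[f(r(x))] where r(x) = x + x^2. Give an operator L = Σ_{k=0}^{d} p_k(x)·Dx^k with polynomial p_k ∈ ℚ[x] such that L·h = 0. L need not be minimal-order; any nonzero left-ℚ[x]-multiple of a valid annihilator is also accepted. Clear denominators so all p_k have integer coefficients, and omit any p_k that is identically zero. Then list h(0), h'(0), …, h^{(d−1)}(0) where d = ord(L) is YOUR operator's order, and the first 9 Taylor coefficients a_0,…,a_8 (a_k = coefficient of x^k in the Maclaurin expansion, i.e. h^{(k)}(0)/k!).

f: a_k = -2, -1, 1/4, -1/8, 5/64, -7/128, 21/512, -33/1024, 429/16384, …
h₀=f(r): pull back L_f along r ⇒ L₀.
h=h₀': d/dx-closure on L₀ ⇒ L.
L = 3 + (-2 - 6·x - 6·x^2 - 4·x^3)·Dx  (order 1).
h: a_k = -1, -3/2, 9/8, -3/16, -75/128, 171/256, -147/1024, -867/2048, 17037/32768, …
ICs: h(0) = -1.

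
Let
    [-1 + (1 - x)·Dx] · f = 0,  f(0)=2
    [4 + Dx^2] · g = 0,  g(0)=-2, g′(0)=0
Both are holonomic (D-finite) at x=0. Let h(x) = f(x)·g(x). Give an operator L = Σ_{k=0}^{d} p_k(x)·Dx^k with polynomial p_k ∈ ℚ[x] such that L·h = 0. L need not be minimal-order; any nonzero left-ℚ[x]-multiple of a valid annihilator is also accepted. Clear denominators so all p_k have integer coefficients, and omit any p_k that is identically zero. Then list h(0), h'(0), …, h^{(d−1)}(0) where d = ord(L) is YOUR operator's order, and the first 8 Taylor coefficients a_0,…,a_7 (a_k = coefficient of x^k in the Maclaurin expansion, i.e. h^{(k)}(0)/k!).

f: a_k = 2, 2, 2, 2, 2, 2, 2, 2, …
g: a_k = -2, 0, 4, 0, -4/3, 0, 8/45, 0, …
h₀=f·g: eliminate ⇒ L₀, order ≤ 1·2.
L = (-4 + 4·x) + 2·Dx + (-1 + x)·Dx^2  (order 2).
h: a_k = -4, -4, 4, 4, 4/3, 4/3, 76/45, 76/45, …
ICs: h(0) = -4, h′(0) = -4.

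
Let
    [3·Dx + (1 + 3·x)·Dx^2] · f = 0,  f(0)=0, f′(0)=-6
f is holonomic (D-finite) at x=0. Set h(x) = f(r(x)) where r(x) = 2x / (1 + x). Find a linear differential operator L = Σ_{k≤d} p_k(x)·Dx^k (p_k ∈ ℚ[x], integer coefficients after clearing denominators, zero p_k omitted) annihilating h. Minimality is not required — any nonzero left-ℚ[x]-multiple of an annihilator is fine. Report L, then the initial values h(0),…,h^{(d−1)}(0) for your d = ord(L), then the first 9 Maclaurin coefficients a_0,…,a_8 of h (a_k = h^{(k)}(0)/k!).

L = (8 + 14·x)·Dx + (1 + 8·x + 7·x^2)·Dx^2  (order 2).
h: a_k = 0, -12, 48, -228, 1200, -33612/5, 39216, -1647084/7, 1441200, …
ICs: h(0) = 0, h′(0) = -12.

f: a_k = 0, -6, 9, -18, 81/2, -486/5, 243, -4374/7, 6561/4, …
L₀ from L_f via x↦r, Dx↦r'^{-1}Dx.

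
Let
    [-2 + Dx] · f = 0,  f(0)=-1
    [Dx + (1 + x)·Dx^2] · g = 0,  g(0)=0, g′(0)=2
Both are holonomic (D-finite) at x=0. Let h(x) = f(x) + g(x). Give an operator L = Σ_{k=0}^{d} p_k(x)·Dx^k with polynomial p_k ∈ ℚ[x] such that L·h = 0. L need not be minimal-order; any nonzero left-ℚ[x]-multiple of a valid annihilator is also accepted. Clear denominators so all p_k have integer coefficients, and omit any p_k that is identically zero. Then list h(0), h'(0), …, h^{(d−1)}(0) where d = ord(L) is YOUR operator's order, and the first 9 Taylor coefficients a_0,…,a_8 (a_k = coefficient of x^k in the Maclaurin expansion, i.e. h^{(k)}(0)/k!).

L = (-8 - 4·x)·Dx + (-2 - 8·x - 4·x^2)·Dx^2 + (3 + 5·x + 2·x^2)·Dx^3  (order 3).
h: a_k = -1, 0, -3, -2/3, -7/6, 2/15, -19/45, 82/315, -323/1260, …
ICs: h(0) = -1, h′(0) = 0, h′′(0) = -6.

f: a_k = -1, -2, -2, -4/3, -2/3, -4/15, -4/45, -8/315, -2/315, …
g: a_k = 0, 2, -1, 2/3, -1/2, 2/5, -1/3, 2/7, -1/4, …
f+g: L₀ = lclm(L_f,L_g), ord ≤ 1+2.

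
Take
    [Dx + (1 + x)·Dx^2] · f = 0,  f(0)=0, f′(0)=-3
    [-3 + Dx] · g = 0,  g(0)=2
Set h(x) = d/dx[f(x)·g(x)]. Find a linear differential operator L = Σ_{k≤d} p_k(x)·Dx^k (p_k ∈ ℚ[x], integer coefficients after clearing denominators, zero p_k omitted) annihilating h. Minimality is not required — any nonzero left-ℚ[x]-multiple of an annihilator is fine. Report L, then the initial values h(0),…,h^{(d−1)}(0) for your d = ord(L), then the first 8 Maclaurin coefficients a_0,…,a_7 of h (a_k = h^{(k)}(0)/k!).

L = (15 + 36·x + 27·x^2) + (-11 - 27·x - 18·x^2)·Dx + (2 + 5·x + 3·x^2)·Dx^2  (order 2).
h: a_k = -6, -30, -60, -72, -249/4, -165/4, -114/5, -51/5, …
ICs: h(0) = -6, h′(0) = -30.

f: a_k = 0, -3, 3/2, -1, 3/4, -3/5, 1/2, -3/7, …
g: a_k = 2, 6, 9, 9, 27/4, 81/20, 81/40, 243/280, …
h₀=f·g: eliminate ⇒ L₀, order ≤ 2·1.
h₀' ⇒ L via d/dx closure of L₀.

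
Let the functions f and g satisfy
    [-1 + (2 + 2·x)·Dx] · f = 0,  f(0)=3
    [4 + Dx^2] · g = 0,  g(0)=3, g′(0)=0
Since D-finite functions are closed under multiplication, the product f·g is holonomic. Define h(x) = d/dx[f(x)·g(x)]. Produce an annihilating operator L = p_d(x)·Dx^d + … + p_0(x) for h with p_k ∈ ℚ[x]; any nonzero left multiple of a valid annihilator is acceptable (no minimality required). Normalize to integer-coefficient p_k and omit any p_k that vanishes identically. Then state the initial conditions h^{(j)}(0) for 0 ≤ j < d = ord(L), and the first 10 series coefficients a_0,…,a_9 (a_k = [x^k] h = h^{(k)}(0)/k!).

L = (413 + 1344·x + 1696·x^2 + 1024·x^3 + 256·x^4) + (-52 - 180·x - 192·x^2 - 64·x^3)·Dx + (76 + 280·x + 396·x^2 + 256·x^3 + 64·x^4)·Dx^2  (order 2).
h: a_k = 9/2, -153/4, -405/16, 1011/32, 2715/256, -15843/2560, -26677/10240, 199649/143360, -1015983/2293760, 20939279/41287680, …
ICs: h(0) = 9/2, h′(0) = -153/4.

f: a_k = 3, 3/2, -3/8, 3/16, -15/128, 21/256, -63/1024, 99/2048, -1287/32768, 2145/65536, …
g: a_k = 3, 0, -6, 0, 2, 0, -4/15, 0, 2/105, 0, …
h₀=f·g: eliminate ⇒ L₀, order ≤ 1·2.
Derive L from L₀ (diff closure).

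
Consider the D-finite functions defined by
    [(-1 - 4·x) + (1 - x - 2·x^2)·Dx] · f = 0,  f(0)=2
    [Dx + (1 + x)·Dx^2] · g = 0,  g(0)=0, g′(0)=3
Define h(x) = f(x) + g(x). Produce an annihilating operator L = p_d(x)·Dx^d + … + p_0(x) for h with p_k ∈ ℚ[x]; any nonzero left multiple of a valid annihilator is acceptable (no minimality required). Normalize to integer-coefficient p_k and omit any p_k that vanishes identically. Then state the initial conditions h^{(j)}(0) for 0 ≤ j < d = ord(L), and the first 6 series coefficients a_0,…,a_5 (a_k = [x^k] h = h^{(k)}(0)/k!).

L = (42 + 144·x + 144·x^2 + 96·x^3)·Dx + (28 + 172·x + 312·x^2 + 328·x^3 + 160·x^4)·Dx^2 + (-7 - 14·x + 5·x^2 + 56·x^3 + 76·x^4 + 32·x^5)·Dx^3  (order 3).
h: a_k = 2, 5, 9/2, 11, 85/4, 213/5, …
ICs: h(0) = 2, h′(0) = 5, h′′(0) = 9.

f: a_k = 2, 2, 6, 10, 22, 42, …
g: a_k = 0, 3, -3/2, 1, -3/4, 3/5, …
Weyl lclm of L_f,L_g ⇒ L₀ (ord ≤ 3).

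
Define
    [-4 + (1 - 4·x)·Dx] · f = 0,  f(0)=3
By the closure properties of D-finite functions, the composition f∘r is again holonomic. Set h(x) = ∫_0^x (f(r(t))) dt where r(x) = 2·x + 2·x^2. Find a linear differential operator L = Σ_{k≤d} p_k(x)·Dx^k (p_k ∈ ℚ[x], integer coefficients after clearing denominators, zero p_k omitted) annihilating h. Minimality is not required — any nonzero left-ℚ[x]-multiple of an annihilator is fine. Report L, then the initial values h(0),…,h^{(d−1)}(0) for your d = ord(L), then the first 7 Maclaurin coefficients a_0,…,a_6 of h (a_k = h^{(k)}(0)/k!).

f: a_k = 3, 12, 48, 192, 768, 3072, 12288, …
Change of var in L_f (x↦r) gives L₀.
∫: right-multiply L₀ by Dx.
L = (8 + 16·x)·Dx + (-1 + 8·x + 8·x^2)·Dx^2  (order 2).
h: a_k = 0, 3, 12, 72, 480, 17088/5, 25344, …
ICs: h(0) = 0, h′(0) = 3.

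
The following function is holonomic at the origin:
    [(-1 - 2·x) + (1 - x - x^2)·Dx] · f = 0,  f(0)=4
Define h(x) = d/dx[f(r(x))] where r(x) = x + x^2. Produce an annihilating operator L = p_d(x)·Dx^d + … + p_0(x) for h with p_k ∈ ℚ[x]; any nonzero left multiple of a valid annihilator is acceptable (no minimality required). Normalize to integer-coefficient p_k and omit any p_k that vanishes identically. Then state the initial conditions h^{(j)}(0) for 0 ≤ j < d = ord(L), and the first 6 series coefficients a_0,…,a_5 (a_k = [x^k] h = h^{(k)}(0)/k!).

f: a_k = 4, 4, 8, 12, 20, 32, …
Substitute x→r, Dx→(1/r')Dx; clear ⇒ L₀.
Derive L from L₀ (diff closure).
L = (6 + 24·x + 48·x^2 + 68·x^3 + 84·x^4 + 60·x^5 + 20·x^6) + (-1 - 3·x + 12·x^3 + 25·x^4 + 24·x^5 + 14·x^6 + 4·x^7)·Dx  (order 1).
h: a_k = 4, 24, 84, 256, 740, 2064, …
ICs: h(0) = 4.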